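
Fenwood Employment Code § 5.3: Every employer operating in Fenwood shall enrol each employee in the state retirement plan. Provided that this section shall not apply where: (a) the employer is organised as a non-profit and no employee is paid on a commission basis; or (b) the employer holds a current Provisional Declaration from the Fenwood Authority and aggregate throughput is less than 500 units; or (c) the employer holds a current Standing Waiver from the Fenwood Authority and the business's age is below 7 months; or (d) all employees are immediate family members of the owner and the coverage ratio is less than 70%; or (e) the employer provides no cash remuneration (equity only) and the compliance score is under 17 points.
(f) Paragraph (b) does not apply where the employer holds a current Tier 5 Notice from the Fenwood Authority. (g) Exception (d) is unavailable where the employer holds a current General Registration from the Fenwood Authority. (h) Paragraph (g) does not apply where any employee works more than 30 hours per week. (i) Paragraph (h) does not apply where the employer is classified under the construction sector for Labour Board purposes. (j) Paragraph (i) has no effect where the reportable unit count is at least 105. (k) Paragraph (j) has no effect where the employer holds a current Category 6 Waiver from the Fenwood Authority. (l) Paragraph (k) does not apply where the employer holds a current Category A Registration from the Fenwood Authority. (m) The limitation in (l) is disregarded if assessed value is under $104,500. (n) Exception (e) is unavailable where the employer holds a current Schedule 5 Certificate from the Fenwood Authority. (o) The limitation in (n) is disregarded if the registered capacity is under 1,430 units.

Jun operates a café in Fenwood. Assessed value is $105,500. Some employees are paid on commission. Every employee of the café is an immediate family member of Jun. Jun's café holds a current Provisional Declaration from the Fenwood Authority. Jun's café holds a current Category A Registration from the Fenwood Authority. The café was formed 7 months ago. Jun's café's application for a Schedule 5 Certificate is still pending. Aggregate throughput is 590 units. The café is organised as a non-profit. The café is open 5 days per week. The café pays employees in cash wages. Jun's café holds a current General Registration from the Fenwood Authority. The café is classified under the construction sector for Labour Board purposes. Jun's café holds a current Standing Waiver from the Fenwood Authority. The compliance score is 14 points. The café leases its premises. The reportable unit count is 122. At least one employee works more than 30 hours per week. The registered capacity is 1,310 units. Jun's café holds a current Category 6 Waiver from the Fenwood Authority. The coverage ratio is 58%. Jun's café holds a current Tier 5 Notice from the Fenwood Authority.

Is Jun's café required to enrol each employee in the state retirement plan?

Exception (a) does not apply: some employees are paid on commission.
Exception (b) requires that aggregate throughput is less than 500 units; but aggregate throughput is 590 units, not less than 500 units, so (b) is unavailable.
Exception (c) requires that the business's age is below 7 months; but the business's age is 7 months, not below 7 months, so (c) is unavailable.
Exception (d): every employee is an immediate family member; the coverage ratio is 58%, less than the 70% limit — every condition holds. As to paragraphs (g)–(m): (g) would limit (d) — a current General Registration is held — but (h) sets (g) aside: (h) operates against (g): at least one employee exceeds 30 hours/week. (i) is triggered (the café is classified under the construction sector), but yields to (j): (j) operates against (i): the reportable unit count is 122, meeting the 105 threshold. (k) applies (a current Category 6 Waiver is held), but is set aside by (l): (l) operates against (k): a current Category A Registration is held. (m), which would lift (l), is not engaged — assessed value is $105,500, not under $104,500. (d) remains available.
Exception (e) does not apply: employees are paid cash wages.

No — exception (d) applies; Jun's café is not required to enrol each employee in the state retirement plan.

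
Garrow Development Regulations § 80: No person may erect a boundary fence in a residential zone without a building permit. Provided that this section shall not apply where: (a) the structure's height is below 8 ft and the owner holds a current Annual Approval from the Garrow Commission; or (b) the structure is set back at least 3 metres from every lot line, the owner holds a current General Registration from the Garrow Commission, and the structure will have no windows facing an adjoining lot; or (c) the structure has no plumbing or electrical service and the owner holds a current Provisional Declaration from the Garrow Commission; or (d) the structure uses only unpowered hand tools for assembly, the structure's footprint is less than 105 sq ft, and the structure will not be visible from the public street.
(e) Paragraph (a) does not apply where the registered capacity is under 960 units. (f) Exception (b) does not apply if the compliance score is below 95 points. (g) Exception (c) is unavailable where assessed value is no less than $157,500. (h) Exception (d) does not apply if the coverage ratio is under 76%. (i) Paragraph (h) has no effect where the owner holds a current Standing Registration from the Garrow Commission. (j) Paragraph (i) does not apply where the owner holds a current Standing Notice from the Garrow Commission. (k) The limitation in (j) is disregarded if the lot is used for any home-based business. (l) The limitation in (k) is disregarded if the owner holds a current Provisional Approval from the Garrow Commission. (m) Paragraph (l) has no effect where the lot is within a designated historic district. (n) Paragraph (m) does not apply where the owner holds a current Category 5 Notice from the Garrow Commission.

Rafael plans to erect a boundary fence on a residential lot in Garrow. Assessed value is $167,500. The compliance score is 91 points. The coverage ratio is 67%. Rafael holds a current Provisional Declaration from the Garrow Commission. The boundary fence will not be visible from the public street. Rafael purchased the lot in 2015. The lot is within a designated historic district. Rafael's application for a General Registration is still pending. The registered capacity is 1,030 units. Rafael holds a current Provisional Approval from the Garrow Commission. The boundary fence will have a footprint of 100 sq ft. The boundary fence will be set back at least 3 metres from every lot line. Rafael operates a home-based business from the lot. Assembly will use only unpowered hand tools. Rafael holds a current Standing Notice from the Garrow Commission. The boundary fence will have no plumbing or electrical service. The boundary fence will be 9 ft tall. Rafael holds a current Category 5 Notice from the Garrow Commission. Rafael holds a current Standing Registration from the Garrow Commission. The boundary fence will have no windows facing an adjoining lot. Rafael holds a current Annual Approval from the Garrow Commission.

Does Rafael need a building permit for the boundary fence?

Yes — Rafael must obtain a building permit.

Exception (a) requires that the structure's height is below 8 ft; but the structure's height is 9 ft, not below 8 ft, so (a) is unavailable.
Exception (b) does not apply: there is no General Registration in force.
Exception (c)'s conditions are all satisfied: there is no plumbing or electrical service; a current Provisional Declaration is held. Turning to paragraph (g): (g) operates against (c): assessed value is $167,500, meeting the $157,500 threshold. So (c) is unavailable.
Exception (d): assembly uses only hand tools; the structure's footprint is 100 sq ft, less than the 105 sq ft limit; the structure will not be visible from the street — every condition holds. However, paragraphs (h)–(n) must be considered: (h) operates against (d): the coverage ratio is 67%, under the 76% limit. (i) is triggered (a current Standing Registration is held), but is overridden by (j): (j) operates against (i): a current Standing Notice is held. (k) is triggered (a home-based business operates on the lot), but is displaced by (l): (l) is triggered — a current Provisional Approval is held. (m) is engaged (the lot is in a historic district), but is itself disapplied by (n): (n) operates against (m): a current Category 5 Notice is held. So (d) is unavailable.
No exception displaces § 80.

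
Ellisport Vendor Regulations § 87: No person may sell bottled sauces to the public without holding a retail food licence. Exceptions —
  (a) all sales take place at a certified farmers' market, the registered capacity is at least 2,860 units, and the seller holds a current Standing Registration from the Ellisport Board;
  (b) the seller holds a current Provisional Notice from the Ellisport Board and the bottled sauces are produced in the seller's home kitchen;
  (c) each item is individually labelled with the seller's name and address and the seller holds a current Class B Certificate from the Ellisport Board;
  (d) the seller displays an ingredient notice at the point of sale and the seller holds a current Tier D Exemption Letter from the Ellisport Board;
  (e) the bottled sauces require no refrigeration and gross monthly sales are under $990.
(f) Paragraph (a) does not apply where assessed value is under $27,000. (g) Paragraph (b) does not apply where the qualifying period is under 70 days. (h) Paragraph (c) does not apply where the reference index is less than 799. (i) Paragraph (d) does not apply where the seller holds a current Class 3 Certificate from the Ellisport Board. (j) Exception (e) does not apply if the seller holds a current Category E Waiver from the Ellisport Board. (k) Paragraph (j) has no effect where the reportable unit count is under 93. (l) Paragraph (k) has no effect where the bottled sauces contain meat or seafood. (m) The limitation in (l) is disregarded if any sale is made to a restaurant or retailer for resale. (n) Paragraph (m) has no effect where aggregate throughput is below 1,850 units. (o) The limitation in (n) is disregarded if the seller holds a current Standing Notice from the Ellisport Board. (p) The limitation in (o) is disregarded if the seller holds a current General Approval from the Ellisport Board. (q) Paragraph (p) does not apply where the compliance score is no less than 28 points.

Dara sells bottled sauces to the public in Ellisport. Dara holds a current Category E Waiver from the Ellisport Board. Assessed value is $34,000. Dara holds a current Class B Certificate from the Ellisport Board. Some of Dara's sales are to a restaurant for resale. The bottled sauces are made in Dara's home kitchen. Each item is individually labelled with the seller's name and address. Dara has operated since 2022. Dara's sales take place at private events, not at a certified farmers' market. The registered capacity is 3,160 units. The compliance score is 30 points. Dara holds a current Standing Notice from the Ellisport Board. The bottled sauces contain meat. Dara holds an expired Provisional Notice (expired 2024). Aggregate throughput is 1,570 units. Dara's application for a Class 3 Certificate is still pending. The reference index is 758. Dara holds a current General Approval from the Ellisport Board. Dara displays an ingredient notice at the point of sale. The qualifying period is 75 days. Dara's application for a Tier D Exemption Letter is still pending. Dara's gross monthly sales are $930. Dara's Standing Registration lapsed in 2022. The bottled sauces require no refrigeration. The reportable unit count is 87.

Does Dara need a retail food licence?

Exception (a) fails — sales are at private events, not a certified farmers' market.
Exception (b) does not apply: no current Provisional Notice is held.
Exception (c) is satisfied on its face — items are individually labelled; a current Class B Certificate is held. However, paragraph (h) must be considered: (h) operates — the reference index is 758, less than the 799 limit. Exception (c) does not apply.
Exception (d) fails — there is no Tier D Exemption Letter in force.
Exception (e)'s conditions are all satisfied: the bottled sauces are shelf-stable; gross monthly sales are $930, under the $990 limit. Under paragraphs (j)–(q): (j) operates (a current Category E Waiver is held), but is set aside by (k): (k) is triggered — the reportable unit count is 87, under the 93 limit. (l) operates (the bottled sauces contain meat), but is displaced by (m): (m) operates against (l): some sales are to a restaurant for resale. (n) would limit (m) — aggregate throughput is 1,570 units, below the 1,850 units limit — but (o) sets (n) aside: (o) operates against (n): a current Standing Notice is held. (p) is triggered (a current General Approval is held), but yields to (q): (q) applies — the compliance score is 30 points, meeting the 28 points threshold. (e) remains available.

No — exception (e) applies; Dara is not required to hold a retail food licence.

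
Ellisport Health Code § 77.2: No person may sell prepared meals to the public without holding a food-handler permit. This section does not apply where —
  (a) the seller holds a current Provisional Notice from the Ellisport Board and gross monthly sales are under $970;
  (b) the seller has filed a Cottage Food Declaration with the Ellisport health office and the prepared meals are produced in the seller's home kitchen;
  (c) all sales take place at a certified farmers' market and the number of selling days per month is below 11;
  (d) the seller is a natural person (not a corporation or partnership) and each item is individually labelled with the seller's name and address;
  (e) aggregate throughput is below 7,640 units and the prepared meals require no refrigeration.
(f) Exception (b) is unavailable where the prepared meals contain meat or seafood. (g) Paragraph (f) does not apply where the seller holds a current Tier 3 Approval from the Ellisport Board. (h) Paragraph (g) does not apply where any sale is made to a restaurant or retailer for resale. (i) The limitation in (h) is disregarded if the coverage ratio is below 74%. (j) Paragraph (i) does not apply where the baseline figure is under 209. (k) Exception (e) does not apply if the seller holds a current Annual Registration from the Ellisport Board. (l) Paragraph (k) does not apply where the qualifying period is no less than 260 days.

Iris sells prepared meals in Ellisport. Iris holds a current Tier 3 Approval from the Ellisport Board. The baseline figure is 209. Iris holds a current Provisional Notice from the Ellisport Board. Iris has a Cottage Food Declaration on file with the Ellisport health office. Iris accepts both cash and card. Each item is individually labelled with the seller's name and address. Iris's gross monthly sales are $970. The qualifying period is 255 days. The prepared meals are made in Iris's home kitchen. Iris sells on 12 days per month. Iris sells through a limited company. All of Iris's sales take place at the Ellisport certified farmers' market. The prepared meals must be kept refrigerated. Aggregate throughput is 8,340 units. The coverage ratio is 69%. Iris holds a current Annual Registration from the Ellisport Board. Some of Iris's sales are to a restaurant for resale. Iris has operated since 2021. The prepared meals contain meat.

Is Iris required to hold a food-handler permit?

Exception (a) requires that gross monthly sales are under $970; but gross monthly sales are $970, not under $970, so (a) is unavailable.
Exception (b): a Cottage Food Declaration is on file; the prepared meals are home-kitchen produced — every condition holds. As to paragraphs (f)–(j): (f) is triggered (the prepared meals contain meat), but is overridden by (g): (g) operates against (f): a current Tier 3 Approval is held. (h) would limit (g) — some sales are to a restaurant for resale — but (i) sets (h) aside: (i) operates against (h): the coverage ratio is 69%, below the 74% limit. (j) is not triggered (the baseline figure is 209, not under 209), so (i) stands. (b) remains available.
Exception (c) does not apply: the number of selling days per month is 12, not below 11.
Exception (d) requires that the seller is a natural person (not a corporation or partnership); but the seller operates through a limited company, so (d) is unavailable.
Exception (e) does not apply: aggregate throughput is 8,340 units, not below 7,640 units.

No — exception (b) applies; Iris is not required to hold a food-handler permit.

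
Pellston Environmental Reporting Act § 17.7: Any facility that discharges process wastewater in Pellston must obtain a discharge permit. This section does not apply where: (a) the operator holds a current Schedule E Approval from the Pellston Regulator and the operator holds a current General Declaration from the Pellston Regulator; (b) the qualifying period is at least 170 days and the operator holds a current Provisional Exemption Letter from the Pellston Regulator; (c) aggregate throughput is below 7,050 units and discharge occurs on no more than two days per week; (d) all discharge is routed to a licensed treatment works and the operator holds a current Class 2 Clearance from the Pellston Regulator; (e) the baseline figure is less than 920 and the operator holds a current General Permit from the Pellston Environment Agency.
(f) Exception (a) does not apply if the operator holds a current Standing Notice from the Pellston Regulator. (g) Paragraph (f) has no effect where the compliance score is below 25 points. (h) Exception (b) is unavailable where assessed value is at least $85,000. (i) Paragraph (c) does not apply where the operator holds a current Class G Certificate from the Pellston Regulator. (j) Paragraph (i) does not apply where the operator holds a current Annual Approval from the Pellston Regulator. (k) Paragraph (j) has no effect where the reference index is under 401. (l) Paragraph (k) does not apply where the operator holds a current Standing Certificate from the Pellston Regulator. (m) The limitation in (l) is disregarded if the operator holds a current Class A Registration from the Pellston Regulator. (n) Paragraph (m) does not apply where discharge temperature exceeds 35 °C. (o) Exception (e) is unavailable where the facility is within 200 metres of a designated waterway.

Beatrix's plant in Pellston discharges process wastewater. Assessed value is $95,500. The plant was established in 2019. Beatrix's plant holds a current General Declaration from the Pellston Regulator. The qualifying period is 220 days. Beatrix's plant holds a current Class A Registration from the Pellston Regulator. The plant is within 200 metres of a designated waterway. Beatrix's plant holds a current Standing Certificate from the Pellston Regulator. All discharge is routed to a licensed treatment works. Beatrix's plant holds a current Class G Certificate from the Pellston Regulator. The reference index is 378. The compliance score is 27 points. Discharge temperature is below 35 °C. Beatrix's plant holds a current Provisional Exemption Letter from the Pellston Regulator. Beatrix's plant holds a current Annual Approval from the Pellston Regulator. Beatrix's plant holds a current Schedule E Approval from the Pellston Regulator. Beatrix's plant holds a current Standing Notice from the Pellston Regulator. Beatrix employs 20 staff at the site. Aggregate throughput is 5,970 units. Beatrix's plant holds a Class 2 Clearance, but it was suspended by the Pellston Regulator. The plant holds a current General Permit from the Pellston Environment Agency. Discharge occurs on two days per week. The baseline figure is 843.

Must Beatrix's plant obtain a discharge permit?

Yes — Beatrix's plant must obtain a discharge permit.

Exception (a): a current Schedule E Approval is held; a current General Declaration is held — every condition holds. Turning to paragraphs (f)–(g): (f) is triggered — a current Standing Notice is held. (g) is inapplicable (the compliance score is 27 points, not below 25 points), so (f) stands. Exception (a) does not apply.
Exception (b): the qualifying period is 220 days, meeting the 170 days threshold; a current Provisional Exemption Letter is held — every condition holds. But: (h) operates against (b): assessed value is $95,500, meeting the $85,000 threshold. Exception (b) does not apply.
Exception (c): aggregate throughput is 5,970 units, below the 7,050 units limit; discharge occurs on no more than two days per week — every condition holds. But: (i) operates against (c): a current Class G Certificate is held. (j) is triggered (a current Annual Approval is held), but is overridden by (k): (k) operates against (j): the reference index is 378, under the 401 limit. (l) would limit (k) — a current Standing Certificate is held — but (m) sets (l) aside: (m) is engaged — a current Class A Registration is held. (n) is inapplicable (discharge temperature is below 35 °C), so (m) stands. Exception (c) does not apply.
Exception (d) fails — there is no Class 2 Clearance in force.
Exception (e)'s conditions are all satisfied: the baseline figure is 843, less than the 920 limit; a current General Permit is held. But applying paragraph (o): (o) operates against (e): the plant is within 200 m of a designated waterway. (e) is therefore removed.
No exception applies. The general rule governs.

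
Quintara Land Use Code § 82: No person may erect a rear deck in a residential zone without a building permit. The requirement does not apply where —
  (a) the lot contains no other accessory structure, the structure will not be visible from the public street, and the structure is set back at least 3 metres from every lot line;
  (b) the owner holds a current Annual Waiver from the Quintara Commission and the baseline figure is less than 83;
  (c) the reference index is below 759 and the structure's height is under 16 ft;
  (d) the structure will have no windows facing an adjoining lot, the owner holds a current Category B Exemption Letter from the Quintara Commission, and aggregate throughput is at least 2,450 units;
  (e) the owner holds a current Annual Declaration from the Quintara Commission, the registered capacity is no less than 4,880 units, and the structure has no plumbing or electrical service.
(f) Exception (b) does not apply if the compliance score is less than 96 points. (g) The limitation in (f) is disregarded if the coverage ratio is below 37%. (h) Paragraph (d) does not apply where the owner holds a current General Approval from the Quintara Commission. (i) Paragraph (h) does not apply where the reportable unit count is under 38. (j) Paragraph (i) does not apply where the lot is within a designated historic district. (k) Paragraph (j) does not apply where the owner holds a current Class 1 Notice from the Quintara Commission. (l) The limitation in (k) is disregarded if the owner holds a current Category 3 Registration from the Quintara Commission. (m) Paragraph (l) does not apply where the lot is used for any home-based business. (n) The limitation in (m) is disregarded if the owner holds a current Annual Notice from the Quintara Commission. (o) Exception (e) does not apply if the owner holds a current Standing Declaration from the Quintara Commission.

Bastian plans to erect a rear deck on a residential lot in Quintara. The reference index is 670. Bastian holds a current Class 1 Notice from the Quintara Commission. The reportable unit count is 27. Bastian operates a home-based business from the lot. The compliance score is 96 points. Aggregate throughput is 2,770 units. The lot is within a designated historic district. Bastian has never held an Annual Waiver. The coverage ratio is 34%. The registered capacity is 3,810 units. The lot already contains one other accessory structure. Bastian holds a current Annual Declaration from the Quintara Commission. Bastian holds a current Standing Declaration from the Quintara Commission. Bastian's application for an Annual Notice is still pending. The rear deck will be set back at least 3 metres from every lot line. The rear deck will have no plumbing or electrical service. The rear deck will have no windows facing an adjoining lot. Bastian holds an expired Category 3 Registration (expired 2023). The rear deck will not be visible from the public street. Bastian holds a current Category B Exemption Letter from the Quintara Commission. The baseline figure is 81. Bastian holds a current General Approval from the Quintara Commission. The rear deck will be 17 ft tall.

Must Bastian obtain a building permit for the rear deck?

Exception (a) does not apply: the lot already has another accessory structure.
Exception (b) requires that the owner holds a current Annual Waiver from the Quintara Commission; but the Annual Waiver is not current, so (b) is unavailable.
Exception (c) fails — the structure's height is 17 ft, not under 16 ft.
Exception (d) is satisfied on its face — no windows face an adjoining lot; a current Category B Exemption Letter is held; aggregate throughput is 2,770 units, meeting the 2,450 units threshold. Considering the limiting provisions: (h) applies (a current General Approval is held), but is set aside by (i): (i) operates — the reportable unit count is 27, under the 38 limit. (j) would limit (i) — the lot is in a historic district — but (k) sets (j) aside: (k) is engaged — a current Class 1 Notice is held. (l), which would lift (k), does not operate here — there is no Category 3 Registration in force. So (d) applies.
Exception (e) fails — the registered capacity is 3,810 units, short of 4,880 units.

No — exception (d) applies; Bastian does not need a building permit.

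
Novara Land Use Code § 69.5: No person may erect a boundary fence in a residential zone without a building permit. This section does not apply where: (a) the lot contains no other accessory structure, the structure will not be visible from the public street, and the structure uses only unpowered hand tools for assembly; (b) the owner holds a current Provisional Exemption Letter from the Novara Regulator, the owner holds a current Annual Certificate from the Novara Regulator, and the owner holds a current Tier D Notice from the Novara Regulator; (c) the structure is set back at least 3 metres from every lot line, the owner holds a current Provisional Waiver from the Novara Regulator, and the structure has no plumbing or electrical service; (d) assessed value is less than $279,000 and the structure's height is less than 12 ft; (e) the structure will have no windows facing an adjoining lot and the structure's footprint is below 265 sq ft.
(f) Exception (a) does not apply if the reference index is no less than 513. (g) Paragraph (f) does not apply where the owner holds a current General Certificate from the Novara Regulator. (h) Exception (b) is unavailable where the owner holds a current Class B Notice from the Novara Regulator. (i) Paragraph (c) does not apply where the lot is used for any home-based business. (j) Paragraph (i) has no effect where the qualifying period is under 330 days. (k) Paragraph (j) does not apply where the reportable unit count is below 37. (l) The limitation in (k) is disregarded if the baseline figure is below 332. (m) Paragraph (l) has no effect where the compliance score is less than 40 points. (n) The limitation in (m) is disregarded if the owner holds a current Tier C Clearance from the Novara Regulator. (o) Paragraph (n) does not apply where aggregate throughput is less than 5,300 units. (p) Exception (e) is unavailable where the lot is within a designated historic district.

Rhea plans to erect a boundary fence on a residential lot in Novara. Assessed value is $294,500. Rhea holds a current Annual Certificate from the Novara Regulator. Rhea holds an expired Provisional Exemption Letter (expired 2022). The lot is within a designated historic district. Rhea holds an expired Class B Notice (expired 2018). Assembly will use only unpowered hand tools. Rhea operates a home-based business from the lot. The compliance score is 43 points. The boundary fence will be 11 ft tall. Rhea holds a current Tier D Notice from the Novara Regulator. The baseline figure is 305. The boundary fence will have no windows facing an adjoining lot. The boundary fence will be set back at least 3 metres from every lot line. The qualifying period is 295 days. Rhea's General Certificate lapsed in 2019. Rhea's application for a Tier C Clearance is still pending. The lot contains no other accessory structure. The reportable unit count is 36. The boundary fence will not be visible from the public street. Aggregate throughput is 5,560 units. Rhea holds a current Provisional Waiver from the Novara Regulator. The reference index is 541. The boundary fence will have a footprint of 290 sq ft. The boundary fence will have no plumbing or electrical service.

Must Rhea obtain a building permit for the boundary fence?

Exception (a): the lot has no other accessory structure; the structure will not be visible from the street; assembly uses only hand tools — every condition holds. But: (f) is engaged — the reference index is 541, meeting the 513 threshold. (g) does not operate here (no current General Certificate is held), so (f) stands. (a) is therefore removed.
Exception (b) does not apply: there is no Provisional Exemption Letter in force.
Exception (c): the setback is at least 3 m on every side; a current Provisional Waiver is held; there is no plumbing or electrical service — every condition holds. As to paragraphs (i)–(o): (i) is triggered (a home-based business operates on the lot), but is itself disapplied by (j): (j) operates against (i): the qualifying period is 295 days, under the 330 days limit. (k) would limit (j) — the reportable unit count is 36, below the 37 limit — but (l) sets (k) aside: (l) operates — the baseline figure is 305, below the 332 limit. (m) is not triggered (the compliance score is 43 points, not less than 40 points), so (l) stands. Exception (c) stands.
Exception (d) requires that assessed value is less than $279,000; but assessed value is $294,500, not less than $279,000, so (d) is unavailable.
Exception (e) requires that the structure's footprint is below 265 sq ft; but the structure's footprint is 290 sq ft, not below 265 sq ft, so (e) is unavailable.

No — exception (c) applies; Rhea does not need a building permit.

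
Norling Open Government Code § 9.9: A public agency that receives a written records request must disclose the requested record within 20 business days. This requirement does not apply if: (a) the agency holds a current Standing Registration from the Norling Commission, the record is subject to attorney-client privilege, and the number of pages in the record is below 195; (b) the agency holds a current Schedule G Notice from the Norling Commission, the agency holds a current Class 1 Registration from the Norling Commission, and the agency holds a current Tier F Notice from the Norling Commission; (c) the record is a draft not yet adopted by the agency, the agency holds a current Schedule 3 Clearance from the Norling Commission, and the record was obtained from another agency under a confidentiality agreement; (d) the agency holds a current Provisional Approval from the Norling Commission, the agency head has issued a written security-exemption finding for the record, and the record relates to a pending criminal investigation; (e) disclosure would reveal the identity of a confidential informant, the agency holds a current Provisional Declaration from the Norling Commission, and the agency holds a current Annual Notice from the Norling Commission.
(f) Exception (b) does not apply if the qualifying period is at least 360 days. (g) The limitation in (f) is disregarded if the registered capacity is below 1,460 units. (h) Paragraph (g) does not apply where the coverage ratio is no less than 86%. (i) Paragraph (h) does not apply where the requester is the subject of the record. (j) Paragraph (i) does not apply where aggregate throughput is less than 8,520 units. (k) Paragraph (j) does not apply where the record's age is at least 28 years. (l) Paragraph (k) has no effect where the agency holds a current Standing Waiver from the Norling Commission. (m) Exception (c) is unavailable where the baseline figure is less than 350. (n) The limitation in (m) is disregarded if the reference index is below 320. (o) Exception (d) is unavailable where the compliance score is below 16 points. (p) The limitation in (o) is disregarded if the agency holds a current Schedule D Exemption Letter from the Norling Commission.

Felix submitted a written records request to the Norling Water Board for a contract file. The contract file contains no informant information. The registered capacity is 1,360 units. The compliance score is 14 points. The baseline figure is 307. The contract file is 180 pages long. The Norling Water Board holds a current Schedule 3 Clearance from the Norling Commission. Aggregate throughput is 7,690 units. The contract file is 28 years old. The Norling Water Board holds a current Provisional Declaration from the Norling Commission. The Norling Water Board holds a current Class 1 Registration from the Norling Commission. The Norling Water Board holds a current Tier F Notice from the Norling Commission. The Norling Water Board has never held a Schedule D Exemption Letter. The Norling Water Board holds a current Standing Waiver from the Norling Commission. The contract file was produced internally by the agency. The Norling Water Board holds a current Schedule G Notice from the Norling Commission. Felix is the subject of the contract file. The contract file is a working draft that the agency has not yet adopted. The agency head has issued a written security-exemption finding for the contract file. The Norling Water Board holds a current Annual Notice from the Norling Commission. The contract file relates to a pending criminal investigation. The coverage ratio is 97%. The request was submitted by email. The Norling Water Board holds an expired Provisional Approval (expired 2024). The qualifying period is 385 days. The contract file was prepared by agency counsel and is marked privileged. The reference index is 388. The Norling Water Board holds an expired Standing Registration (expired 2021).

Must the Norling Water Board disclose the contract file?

Yes — the Norling Water Board must disclose the contract file.

Exception (a) fails — no current Standing Registration is held.
Exception (b): a current Schedule G Notice is held; a current Class 1 Registration is held; a current Tier F Notice is held — every condition holds. But applying paragraphs (f)–(l): (f) operates — the qualifying period is 385 days, meeting the 360 days threshold. (g) applies (the registered capacity is 1,360 units, below the 1,460 units limit), but yields to (h): (h) is engaged — the coverage ratio is 97%, meeting the 86% threshold. (i) applies (Felix is the subject of the contract file), but is set aside by (j): (j) applies — aggregate throughput is 7,690 units, less than the 8,520 units limit. (k) is triggered (the record's age is 28 years, meeting the 28 years threshold), but is overridden by (l): (l) applies — a current Standing Waiver is held. Exception (b) does not apply.
Exception (c) does not apply: the contract file was produced internally.
Exception (d) does not apply: there is no Provisional Approval in force.
Exception (e) fails — the contract file contains no informant information.
No exception displaces § 9.9.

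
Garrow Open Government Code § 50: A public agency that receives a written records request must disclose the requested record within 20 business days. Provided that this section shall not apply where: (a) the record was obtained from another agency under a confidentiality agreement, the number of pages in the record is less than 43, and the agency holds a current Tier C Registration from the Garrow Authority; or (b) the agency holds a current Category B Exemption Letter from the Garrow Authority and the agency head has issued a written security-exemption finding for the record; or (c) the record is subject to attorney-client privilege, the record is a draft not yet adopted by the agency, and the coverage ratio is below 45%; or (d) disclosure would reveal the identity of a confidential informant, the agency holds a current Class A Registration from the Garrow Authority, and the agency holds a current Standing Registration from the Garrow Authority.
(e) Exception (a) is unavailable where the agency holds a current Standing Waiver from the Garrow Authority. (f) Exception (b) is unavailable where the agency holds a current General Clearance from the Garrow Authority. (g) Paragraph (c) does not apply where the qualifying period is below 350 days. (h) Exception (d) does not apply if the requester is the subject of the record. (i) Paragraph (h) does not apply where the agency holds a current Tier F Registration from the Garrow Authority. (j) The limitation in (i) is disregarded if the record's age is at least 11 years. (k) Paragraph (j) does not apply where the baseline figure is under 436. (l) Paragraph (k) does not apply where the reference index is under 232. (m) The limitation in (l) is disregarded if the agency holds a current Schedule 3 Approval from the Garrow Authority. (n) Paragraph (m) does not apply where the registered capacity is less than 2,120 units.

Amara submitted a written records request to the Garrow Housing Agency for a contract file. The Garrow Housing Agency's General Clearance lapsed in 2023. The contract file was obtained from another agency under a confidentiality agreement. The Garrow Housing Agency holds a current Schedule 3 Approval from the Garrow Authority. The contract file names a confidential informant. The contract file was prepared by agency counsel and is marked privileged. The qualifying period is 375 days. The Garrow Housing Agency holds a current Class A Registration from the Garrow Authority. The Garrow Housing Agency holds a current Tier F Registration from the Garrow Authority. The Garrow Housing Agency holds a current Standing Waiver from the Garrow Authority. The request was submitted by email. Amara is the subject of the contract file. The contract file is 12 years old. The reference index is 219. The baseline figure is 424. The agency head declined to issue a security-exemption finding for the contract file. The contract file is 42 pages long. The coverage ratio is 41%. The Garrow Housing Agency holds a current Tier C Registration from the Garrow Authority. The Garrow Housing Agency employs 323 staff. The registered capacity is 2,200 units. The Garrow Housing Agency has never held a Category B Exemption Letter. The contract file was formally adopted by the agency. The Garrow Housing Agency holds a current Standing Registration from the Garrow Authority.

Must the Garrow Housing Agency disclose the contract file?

All of (a)'s requirements are met (the contract file was obtained under a confidentiality agreement; the number of pages in the record is 42, less than the 43 limit; a current Tier C Registration is held). Turning to paragraph (e): (e) applies — a current Standing Waiver is held. Exception (a) does not apply.
Exception (b) fails — there is no Category B Exemption Letter in force.
Exception (c) fails — the contract file has been formally adopted.
Exception (d)'s conditions are all satisfied: the contract file names a confidential informant; a current Class A Registration is held; a current Standing Registration is held. Under paragraphs (h)–(n): (h) is engaged (Amara is the subject of the contract file), but is set aside by (i): (i) applies — a current Tier F Registration is held. (j) operates (the record's age is 12 years, meeting the 11 years threshold), but yields to (k): (k) is engaged — the baseline figure is 424, under the 436 limit. (l) is engaged (the reference index is 219, under the 232 limit), but is overridden by (m): (m) is engaged — a current Schedule 3 Approval is held. (n) is not triggered (the registered capacity is 2,200 units, not less than 2,120 units), so (m) stands. (d) remains available.

No — exception (d) applies; the Garrow Housing Agency is not required to disclose the contract file.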